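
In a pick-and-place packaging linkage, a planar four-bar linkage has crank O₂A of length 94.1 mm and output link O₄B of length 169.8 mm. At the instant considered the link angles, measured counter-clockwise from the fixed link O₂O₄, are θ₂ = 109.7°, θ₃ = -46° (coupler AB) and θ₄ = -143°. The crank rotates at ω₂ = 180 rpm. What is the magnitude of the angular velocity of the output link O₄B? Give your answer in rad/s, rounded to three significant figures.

4.33

ω₂ = 18.85 rad/s (from 180 rpm).
Differentiating the loop-closure r₂e^{iθ₂}+r₃e^{iθ₃}=r₁+r₄e^{iθ₄} gives r₂ω₂e^{iθ₂}+r₃ω₃e^{iθ₃}=r₄ω₄e^{iθ₄}.
Eliminating the other unknown: ω₄ = r₂ω₂ sin(θ₂−θ₃) / [r₄ sin(θ₄−θ₃)].
Numerator sine = +0.41151; denominator sine = -0.99255.
Result = 0.0941·18.85·(+0.41151) / (0.1698·(-0.99255)) = -4.331 rad/s; magnitude 4.331 rad/s.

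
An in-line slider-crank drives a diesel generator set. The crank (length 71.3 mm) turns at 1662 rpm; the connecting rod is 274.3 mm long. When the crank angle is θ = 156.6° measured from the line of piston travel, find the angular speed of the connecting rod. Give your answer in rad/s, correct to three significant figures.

ω = 174 rad/s (converted from 1662 rpm).
The rod makes angle φ with the slider axis where L sinφ = r sinθ; differentiating, L cosφ·φ̇ = r ω cosθ.
L cosφ = √(L² − r² sin²θ) = 0.27283 m.
|ω_rod| = r ω |cosθ| / √(L² − r² sin²θ) = 0.0713·174·0.91775/0.27283 = 41.742 rad/s.

41.7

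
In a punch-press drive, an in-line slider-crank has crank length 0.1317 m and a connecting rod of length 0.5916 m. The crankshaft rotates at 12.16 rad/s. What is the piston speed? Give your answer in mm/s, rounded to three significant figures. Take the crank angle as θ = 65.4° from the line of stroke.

ω = 12.16 rad/s
For an in-line slider-crank, x = r cosθ + √(L² − r² sin²θ), so v = −rω sinθ·[1 + r cosθ/√(L² − r² sin²θ)].
With r = 0.1317 m, L = 0.5916 m, θ = 65.4°: √(L² − r² sin²θ) = 0.57935 m.
v = −0.1317·12.16·0.90924·[1 + 0.1317·0.41628/0.57935] = -1.5939 m/s.
|v| = 1.5939 m/s = 1593.9 mm/s.

1590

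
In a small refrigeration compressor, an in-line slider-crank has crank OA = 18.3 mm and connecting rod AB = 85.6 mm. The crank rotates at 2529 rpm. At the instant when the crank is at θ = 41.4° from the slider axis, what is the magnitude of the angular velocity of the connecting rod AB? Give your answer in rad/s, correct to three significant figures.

ω = 264.8 rad/s (converted from 2529 rpm).
The rod makes angle φ with the slider axis where L sinφ = r sinθ; differentiating, L cosφ·φ̇ = r ω cosθ.
L cosφ = √(L² − r² sin²θ) = 0.08474 m.
|ω_rod| = r ω |cosθ| / √(L² − r² sin²θ) = 0.0183·264.8·0.75011/0.08474 = 42.901 rad/s.

42.9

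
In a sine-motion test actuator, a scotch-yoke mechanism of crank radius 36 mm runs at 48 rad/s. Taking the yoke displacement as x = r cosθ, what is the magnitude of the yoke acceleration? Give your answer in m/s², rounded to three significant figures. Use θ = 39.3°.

64.2

ω = 48 rad/s
x = r cosθ ⇒ ẍ = −rω² cosθ (ω constant).
|a| = rω²|cosθ| = 0.036·(48)²·|cos 39.3°| = 64.185 m/s².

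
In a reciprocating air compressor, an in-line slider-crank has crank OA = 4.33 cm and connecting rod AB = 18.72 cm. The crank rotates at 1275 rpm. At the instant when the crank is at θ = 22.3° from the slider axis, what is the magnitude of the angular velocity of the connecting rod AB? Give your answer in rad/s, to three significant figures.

28.7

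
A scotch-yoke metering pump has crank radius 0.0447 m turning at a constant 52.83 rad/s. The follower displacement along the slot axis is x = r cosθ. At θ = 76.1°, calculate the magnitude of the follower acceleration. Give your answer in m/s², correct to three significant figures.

30.0

ω = 52.83 rad/s
x = r cosθ ⇒ ẍ = −rω² cosθ (ω constant).
|a| = rω²|cosθ| = 0.0447·(52.83)²·|cos 76.1°| = 29.97 m/s².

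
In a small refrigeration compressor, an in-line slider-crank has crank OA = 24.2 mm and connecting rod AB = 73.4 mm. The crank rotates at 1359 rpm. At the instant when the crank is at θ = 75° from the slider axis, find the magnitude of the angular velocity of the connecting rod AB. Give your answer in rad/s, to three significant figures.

12.8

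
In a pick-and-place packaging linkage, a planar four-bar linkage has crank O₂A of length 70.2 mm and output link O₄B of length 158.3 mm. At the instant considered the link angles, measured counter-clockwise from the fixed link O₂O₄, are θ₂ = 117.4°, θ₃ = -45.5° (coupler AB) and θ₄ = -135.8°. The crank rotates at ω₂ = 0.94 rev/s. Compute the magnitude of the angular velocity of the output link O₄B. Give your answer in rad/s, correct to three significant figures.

ω₂ = 5.906 rad/s (from 0.94 rev/s).
Differentiating the loop-closure r₂e^{iθ₂}+r₃e^{iθ₃}=r₁+r₄e^{iθ₄} gives r₂ω₂e^{iθ₂}+r₃ω₃e^{iθ₃}=r₄ω₄e^{iθ₄}.
Eliminating the other unknown: ω₄ = r₂ω₂ sin(θ₂−θ₃) / [r₄ sin(θ₄−θ₃)].
Numerator sine = +0.29404; denominator sine = -0.99999.
Result = 0.0702·5.906·(+0.29404) / (0.1583·(-0.99999)) = -0.77015 rad/s; magnitude 0.77015 rad/s.

0.770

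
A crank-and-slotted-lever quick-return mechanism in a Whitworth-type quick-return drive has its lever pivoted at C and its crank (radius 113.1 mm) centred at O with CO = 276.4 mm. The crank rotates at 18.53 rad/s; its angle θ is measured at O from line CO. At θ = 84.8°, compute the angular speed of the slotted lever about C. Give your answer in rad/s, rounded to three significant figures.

ω = 18.53 rad/s
Crank pin A relative to C: A = (d + r cosθ, r sinθ); lever angle φ = atan2(r sinθ, d + r cosθ).
Differentiating tanφ: φ̇ = rω(d cosθ + r)/(d² + r² + 2dr cosθ).
d² + r² + 2dr cosθ = |CA|² = 0.0948551 m²;  d cosθ + r = +0.13815 m.
|ω_lever| = |0.1131·18.53·+0.13815| / 0.0948551 = 3.0523 rad/s.

3.05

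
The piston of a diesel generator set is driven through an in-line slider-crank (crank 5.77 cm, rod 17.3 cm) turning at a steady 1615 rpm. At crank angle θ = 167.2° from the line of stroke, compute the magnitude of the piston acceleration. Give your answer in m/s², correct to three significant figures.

1110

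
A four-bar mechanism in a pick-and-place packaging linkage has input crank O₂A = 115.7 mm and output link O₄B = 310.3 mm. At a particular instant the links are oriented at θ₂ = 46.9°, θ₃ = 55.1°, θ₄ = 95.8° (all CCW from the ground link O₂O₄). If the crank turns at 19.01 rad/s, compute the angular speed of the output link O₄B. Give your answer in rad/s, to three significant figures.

1.55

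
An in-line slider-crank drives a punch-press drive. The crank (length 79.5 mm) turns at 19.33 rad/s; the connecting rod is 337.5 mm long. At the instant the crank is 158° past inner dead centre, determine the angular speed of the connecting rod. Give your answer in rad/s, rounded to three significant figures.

4.24

ω = 19.33 rad/s
The rod makes angle φ with the slider axis where L sinφ = r sinθ; differentiating, L cosφ·φ̇ = r ω cosθ.
L cosφ = √(L² − r² sin²θ) = 0.33618 m.
|ω_rod| = r ω |cosθ| / √(L² − r² sin²θ) = 0.0795·19.33·0.92718/0.33618 = 4.2383 rad/s.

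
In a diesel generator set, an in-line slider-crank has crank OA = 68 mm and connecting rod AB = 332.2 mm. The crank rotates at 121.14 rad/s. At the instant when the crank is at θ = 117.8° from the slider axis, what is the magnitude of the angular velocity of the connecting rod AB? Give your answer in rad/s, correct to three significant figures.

11.8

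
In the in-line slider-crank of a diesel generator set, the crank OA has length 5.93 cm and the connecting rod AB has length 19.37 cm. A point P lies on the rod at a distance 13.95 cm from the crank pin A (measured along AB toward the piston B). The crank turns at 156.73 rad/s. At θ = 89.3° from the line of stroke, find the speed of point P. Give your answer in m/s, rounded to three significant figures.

ω = 156.7 rad/s.  Crank-pin speed |V_A| = rω = 9.2941 m/s, perpendicular to OA.
Rod angle: sinφ = −(r/L) sinθ ⇒ φ = -17.826°; ω_rod = −rω cosθ/√(L²−r²sin²θ) = -0.61576 rad/s.
V_P = V_A + ω_rod × AP, with AP = 0.1395 m along the rod.
Components: V_Px = −rω sinθ − a·ω_rod·sinφ = -9.3197 m/s;  V_Py = rω cosθ + a·ω_rod·cosφ = +0.031772 m/s.
|V_P| = √(V_Px² + V_Py²) = 9.3197 m/s.

9.32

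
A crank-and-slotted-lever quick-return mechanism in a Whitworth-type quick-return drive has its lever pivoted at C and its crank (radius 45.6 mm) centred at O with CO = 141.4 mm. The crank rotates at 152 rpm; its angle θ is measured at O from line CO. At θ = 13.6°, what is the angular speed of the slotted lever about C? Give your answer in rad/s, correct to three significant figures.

3.84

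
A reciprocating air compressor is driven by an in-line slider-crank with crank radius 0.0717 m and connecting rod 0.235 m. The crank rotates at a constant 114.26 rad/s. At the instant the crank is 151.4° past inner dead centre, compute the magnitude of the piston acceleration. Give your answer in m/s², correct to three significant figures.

ω = 114.3 rad/s
x(θ) = r cosθ + √(L² − r² sin²θ); with ω constant, a = ω²·d²x/dθ².
d²x/dθ² = −r cosθ − r²(cos2θ)/√u − r⁴ sin²2θ/(4u^{3/2}),  u = L² − r² sin²θ = 0.054047 m².
Substituting r = 0.0717 m, L = 0.235 m, θ = 151.4°: d²x/dθ² = +0.050601 m.
a = ω²·d²x/dθ² = (114.3)²·(+0.050601) = +660.61 m/s²;  |a| = 660.61 m/s².

661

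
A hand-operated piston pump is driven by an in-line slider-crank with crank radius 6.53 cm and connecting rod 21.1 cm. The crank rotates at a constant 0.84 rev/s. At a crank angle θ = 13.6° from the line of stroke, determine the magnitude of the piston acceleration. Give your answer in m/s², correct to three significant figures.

2.27

ω = 2π·0.84 = 5.278 rad/s
x(θ) = r cosθ + √(L² − r² sin²θ); with ω constant, a = ω²·d²x/dθ².
d²x/dθ² = −r cosθ − r²(cos2θ)/√u − r⁴ sin²2θ/(4u^{3/2}),  u = L² − r² sin²θ = 0.0442852 m².
Substituting r = 0.0653 m, L = 0.211 m, θ = 13.6°: d²x/dθ² = -0.081593 m.
a = ω²·d²x/dθ² = (5.278)²·(-0.081593) = -2.2729 m/s²;  |a| = 2.2729 m/s².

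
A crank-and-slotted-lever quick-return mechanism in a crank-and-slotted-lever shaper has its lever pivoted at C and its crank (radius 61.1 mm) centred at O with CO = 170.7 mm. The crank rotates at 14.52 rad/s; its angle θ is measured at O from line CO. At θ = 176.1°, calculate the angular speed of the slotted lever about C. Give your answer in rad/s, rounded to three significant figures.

ω = 14.52 rad/s
Crank pin A relative to C: A = (d + r cosθ, r sinθ); lever angle φ = atan2(r sinθ, d + r cosθ).
Differentiating tanφ: φ̇ = rω(d cosθ + r)/(d² + r² + 2dr cosθ).
d² + r² + 2dr cosθ = |CA|² = 0.0120605 m²;  d cosθ + r = -0.1092 m.
|ω_lever| = |0.0611·14.52·-0.1092| / 0.0120605 = 8.0331 rad/s.

8.03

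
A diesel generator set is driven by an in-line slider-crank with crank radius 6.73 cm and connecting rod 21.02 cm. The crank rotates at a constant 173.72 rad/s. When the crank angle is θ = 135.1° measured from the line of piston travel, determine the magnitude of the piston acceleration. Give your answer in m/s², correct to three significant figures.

ω = 173.7 rad/s
x(θ) = r cosθ + √(L² − r² sin²θ); with ω constant, a = ω²·d²x/dθ².
d²x/dθ² = −r cosθ − r²(cos2θ)/√u − r⁴ sin²2θ/(4u^{3/2}),  u = L² − r² sin²θ = 0.0419273 m².
Substituting r = 0.0673 m, L = 0.2102 m, θ = 135.1°: d²x/dθ² = +0.046997 m.
a = ω²·d²x/dθ² = (173.7)²·(+0.046997) = +1418.3 m/s²;  |a| = 1418.3 m/s².

1420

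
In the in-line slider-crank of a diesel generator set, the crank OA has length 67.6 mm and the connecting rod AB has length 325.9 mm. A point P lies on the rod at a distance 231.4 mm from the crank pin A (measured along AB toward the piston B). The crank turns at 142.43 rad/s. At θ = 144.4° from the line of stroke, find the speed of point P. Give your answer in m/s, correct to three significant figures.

ω = 142.4 rad/s.  Crank-pin speed |V_A| = rω = 9.6283 m/s, perpendicular to OA.
Rod angle: sinφ = −(r/L) sinθ ⇒ φ = -6.935°; ω_rod = −rω cosθ/√(L²−r²sin²θ) = +24.199 rad/s.
V_P = V_A + ω_rod × AP, with AP = 0.2314 m along the rod.
Components: V_Px = −rω sinθ − a·ω_rod·sinφ = -4.9287 m/s;  V_Py = rω cosθ + a·ω_rod·cosφ = -2.2701 m/s.
|V_P| = √(V_Px² + V_Py²) = 5.4263 m/s.

5.43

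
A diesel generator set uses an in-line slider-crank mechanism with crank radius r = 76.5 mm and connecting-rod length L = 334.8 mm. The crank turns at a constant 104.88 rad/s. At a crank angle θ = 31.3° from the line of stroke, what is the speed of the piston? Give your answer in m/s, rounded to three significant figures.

ω = 104.9 rad/s
For an in-line slider-crank, x = r cosθ + √(L² − r² sin²θ), so v = −rω sinθ·[1 + r cosθ/√(L² − r² sin²θ)].
With r = 0.0765 m, L = 0.3348 m, θ = 31.3°: √(L² − r² sin²θ) = 0.33243 m.
v = −0.0765·104.9·0.51952·[1 + 0.0765·0.85446/0.33243] = -4.9879 m/s.
|v| = 4.9879 m/s.

4.99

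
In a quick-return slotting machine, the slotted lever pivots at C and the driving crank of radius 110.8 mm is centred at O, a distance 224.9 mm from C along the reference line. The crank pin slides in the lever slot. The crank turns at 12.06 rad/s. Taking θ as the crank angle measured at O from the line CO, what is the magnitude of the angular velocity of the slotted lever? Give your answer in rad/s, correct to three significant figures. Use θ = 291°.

ω = 12.06 rad/s
Crank pin A relative to C: A = (d + r cosθ, r sinθ); lever angle φ = atan2(r sinθ, d + r cosθ).
Differentiating tanφ: φ̇ = rω(d cosθ + r)/(d² + r² + 2dr cosθ).
d² + r² + 2dr cosθ = |CA|² = 0.0807169 m²;  d cosθ + r = +0.1914 m.
|ω_lever| = |0.1108·12.06·+0.1914| / 0.0807169 = 3.1685 rad/s.

3.17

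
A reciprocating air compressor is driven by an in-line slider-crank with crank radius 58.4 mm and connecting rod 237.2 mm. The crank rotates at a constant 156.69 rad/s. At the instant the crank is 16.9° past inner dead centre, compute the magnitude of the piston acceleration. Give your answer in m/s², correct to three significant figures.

1670

ω = 156.7 rad/s
x(θ) = r cosθ + √(L² − r² sin²θ); with ω constant, a = ω²·d²x/dθ².
d²x/dθ² = −r cosθ − r²(cos2θ)/√u − r⁴ sin²2θ/(4u^{3/2}),  u = L² − r² sin²θ = 0.0559756 m².
Substituting r = 0.0584 m, L = 0.2372 m, θ = 16.9°: d²x/dθ² = -0.067925 m.
a = ω²·d²x/dθ² = (156.7)²·(-0.067925) = -1667.7 m/s²;  |a| = 1667.7 m/s².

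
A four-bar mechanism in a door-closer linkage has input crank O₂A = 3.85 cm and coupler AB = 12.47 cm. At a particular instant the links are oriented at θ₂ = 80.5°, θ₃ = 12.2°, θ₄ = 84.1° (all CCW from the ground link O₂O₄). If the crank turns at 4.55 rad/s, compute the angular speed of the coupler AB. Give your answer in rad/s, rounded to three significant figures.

ω₂ = 4.55 rad/s
Differentiating the loop-closure r₂e^{iθ₂}+r₃e^{iθ₃}=r₁+r₄e^{iθ₄} gives r₂ω₂e^{iθ₂}+r₃ω₃e^{iθ₃}=r₄ω₄e^{iθ₄}.
Eliminating the other unknown: ω₃ = r₂ω₂ sin(θ₄−θ₂) / [r₃ sin(θ₃−θ₄)].
Numerator sine = +0.06279; denominator sine = -0.95052.
Result = 0.0385·4.55·(+0.06279) / (0.1247·(-0.95052)) = -0.092798 rad/s; magnitude 0.092798 rad/s.

0.0928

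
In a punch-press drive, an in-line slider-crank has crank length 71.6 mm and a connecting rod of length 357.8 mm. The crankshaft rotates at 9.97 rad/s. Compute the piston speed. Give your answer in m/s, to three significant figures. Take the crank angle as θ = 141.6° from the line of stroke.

0.373

ω = 9.97 rad/s
For an in-line slider-crank, x = r cosθ + √(L² − r² sin²θ), so v = −rω sinθ·[1 + r cosθ/√(L² − r² sin²θ)].
With r = 0.0716 m, L = 0.3578 m, θ = 141.6°: √(L² − r² sin²θ) = 0.35503 m.
v = −0.0716·9.97·0.62115·[1 + 0.0716·-0.78369/0.35503] = -0.37333 m/s.
|v| = 0.37333 m/s.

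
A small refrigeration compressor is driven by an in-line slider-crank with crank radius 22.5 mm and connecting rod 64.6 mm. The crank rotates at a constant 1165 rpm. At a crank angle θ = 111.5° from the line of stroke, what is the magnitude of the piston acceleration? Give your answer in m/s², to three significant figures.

ω = 2π·1165/60 = 122 rad/s
x(θ) = r cosθ + √(L² − r² sin²θ); with ω constant, a = ω²·d²x/dθ².
d²x/dθ² = −r cosθ − r²(cos2θ)/√u − r⁴ sin²2θ/(4u^{3/2}),  u = L² − r² sin²θ = 0.00373491 m².
Substituting r = 0.0225 m, L = 0.0646 m, θ = 111.5°: d²x/dθ² = +0.014174 m.
a = ω²·d²x/dθ² = (122)²·(+0.014174) = +210.96 m/s²;  |a| = 210.96 m/s².

211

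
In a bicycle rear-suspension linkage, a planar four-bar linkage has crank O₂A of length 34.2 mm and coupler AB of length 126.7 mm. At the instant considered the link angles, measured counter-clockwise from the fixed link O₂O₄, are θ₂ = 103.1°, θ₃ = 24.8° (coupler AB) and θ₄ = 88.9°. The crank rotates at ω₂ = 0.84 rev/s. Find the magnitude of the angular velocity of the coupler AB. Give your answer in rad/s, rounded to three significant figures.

0.388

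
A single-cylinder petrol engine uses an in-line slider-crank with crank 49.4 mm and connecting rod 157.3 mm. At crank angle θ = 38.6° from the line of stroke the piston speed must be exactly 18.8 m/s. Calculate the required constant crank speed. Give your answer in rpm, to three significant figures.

For an in-line slider-crank, |v_piston| = rω|sinθ|·[1 + r cosθ/√(L² − r² sin²θ)].
With r = 0.0494 m, L = 0.1573 m, θ = 38.6°: the bracketed kinematic factor |dx/dθ| = 0.038533 m.
ω = v/|dx/dθ| = 18.8/0.038533 = 487.89 rad/s.
N = 60ω/(2π) = 4659 rpm.

4660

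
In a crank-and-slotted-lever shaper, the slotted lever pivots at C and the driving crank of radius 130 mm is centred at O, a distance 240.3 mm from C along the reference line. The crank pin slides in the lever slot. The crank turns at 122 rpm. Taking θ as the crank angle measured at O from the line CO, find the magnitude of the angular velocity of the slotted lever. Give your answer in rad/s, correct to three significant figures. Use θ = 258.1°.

ω = 12.78 rad/s (from 122 rpm).
Crank pin A relative to C: A = (d + r cosθ, r sinθ); lever angle φ = atan2(r sinθ, d + r cosθ).
Differentiating tanφ: φ̇ = rω(d cosθ + r)/(d² + r² + 2dr cosθ).
d² + r² + 2dr cosθ = |CA|² = 0.0617609 m²;  d cosθ + r = +0.080449 m.
|ω_lever| = |0.13·12.78·+0.080449| / 0.0617609 = 2.1634 rad/s.

2.16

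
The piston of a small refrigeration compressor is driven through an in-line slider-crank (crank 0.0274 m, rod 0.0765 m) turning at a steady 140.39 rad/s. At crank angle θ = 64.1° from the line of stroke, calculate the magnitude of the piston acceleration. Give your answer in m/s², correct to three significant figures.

ω = 140.4 rad/s
x(θ) = r cosθ + √(L² − r² sin²θ); with ω constant, a = ω²·d²x/dθ².
d²x/dθ² = −r cosθ − r²(cos2θ)/√u − r⁴ sin²2θ/(4u^{3/2}),  u = L² − r² sin²θ = 0.00524473 m².
Substituting r = 0.0274 m, L = 0.0765 m, θ = 64.1°: d²x/dθ² = -0.0057866 m.
a = ω²·d²x/dθ² = (140.4)²·(-0.0057866) = -114.05 m/s²;  |a| = 114.05 m/s².

114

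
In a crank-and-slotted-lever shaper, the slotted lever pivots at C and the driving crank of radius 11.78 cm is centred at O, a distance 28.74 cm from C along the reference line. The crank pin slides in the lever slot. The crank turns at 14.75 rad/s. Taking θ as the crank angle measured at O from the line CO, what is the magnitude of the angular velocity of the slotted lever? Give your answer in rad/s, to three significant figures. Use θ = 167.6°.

9.33

ω = 14.75 rad/s
Crank pin A relative to C: A = (d + r cosθ, r sinθ); lever angle φ = atan2(r sinθ, d + r cosθ).
Differentiating tanφ: φ̇ = rω(d cosθ + r)/(d² + r² + 2dr cosθ).
d² + r² + 2dr cosθ = |CA|² = 0.0303437 m²;  d cosθ + r = -0.1629 m.
|ω_lever| = |0.1178·14.75·-0.1629| / 0.0303437 = 9.3278 rad/s.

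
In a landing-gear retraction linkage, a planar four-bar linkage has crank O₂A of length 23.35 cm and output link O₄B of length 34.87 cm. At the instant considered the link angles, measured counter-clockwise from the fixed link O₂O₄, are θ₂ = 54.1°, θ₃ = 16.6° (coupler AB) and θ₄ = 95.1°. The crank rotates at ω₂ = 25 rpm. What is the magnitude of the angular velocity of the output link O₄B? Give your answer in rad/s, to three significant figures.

ω₂ = 2.618 rad/s (from 25 rpm).
Differentiating the loop-closure r₂e^{iθ₂}+r₃e^{iθ₃}=r₁+r₄e^{iθ₄} gives r₂ω₂e^{iθ₂}+r₃ω₃e^{iθ₃}=r₄ω₄e^{iθ₄}.
Eliminating the other unknown: ω₄ = r₂ω₂ sin(θ₂−θ₃) / [r₄ sin(θ₄−θ₃)].
Numerator sine = +0.60876; denominator sine = +0.97992.
Result = 0.2335·2.618·(+0.60876) / (0.3487·(+0.97992)) = +1.0891 rad/s; magnitude 1.0891 rad/s.

1.09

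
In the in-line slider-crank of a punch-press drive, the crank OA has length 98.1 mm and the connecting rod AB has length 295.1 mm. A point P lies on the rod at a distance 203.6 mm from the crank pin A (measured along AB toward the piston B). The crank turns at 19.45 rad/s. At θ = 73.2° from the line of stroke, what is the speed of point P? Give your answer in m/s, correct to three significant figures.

1.96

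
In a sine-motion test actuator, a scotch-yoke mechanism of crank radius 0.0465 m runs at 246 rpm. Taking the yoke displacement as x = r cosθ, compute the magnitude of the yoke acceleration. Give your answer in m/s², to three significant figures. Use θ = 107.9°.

ω = 25.76 rad/s (from 246 rpm).
x = r cosθ ⇒ ẍ = −rω² cosθ (ω constant).
|a| = rω²|cosθ| = 0.0465·(25.76)²·|cos 107.9°| = 9.4847 m/s².

9.48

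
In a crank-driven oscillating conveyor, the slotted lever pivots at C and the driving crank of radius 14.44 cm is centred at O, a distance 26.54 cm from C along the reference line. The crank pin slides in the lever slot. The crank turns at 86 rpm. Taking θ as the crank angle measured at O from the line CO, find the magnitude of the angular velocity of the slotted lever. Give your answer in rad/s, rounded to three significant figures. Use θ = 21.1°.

ω = 9.006 rad/s (from 86 rpm).
Crank pin A relative to C: A = (d + r cosθ, r sinθ); lever angle φ = atan2(r sinθ, d + r cosθ).
Differentiating tanφ: φ̇ = rω(d cosθ + r)/(d² + r² + 2dr cosθ).
d² + r² + 2dr cosθ = |CA|² = 0.162797 m²;  d cosθ + r = +0.39201 m.
|ω_lever| = |0.1444·9.006·+0.39201| / 0.162797 = 3.1314 rad/s.

3.13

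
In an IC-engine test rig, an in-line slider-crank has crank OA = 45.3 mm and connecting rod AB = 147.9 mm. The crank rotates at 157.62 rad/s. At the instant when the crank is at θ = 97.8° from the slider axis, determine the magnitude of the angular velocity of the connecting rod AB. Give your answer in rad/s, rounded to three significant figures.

6.88

ω = 157.6 rad/s
The rod makes angle φ with the slider axis where L sinφ = r sinθ; differentiating, L cosφ·φ̇ = r ω cosθ.
L cosφ = √(L² − r² sin²θ) = 0.14093 m.
|ω_rod| = r ω |cosθ| / √(L² − r² sin²θ) = 0.0453·157.6·0.13572/0.14093 = 6.8762 rad/s.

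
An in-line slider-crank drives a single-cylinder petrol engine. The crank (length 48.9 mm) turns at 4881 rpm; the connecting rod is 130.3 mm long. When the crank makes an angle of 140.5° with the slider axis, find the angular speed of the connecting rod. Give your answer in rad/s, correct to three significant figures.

152

ω = 511.1 rad/s (converted from 4881 rpm).
The rod makes angle φ with the slider axis where L sinφ = r sinθ; differentiating, L cosφ·φ̇ = r ω cosθ.
L cosφ = √(L² − r² sin²θ) = 0.12653 m.
|ω_rod| = r ω |cosθ| / √(L² − r² sin²θ) = 0.0489·511.1·0.77162/0.12653 = 152.42 rad/s.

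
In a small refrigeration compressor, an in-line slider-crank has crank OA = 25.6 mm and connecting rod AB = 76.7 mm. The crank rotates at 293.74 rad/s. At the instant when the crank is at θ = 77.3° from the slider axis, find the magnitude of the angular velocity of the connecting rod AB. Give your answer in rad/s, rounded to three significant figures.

22.8

ω = 293.7 rad/s
The rod makes angle φ with the slider axis where L sinφ = r sinθ; differentiating, L cosφ·φ̇ = r ω cosθ.
L cosφ = √(L² − r² sin²θ) = 0.07252 m.
|ω_rod| = r ω |cosθ| / √(L² − r² sin²θ) = 0.0256·293.7·0.21985/0.07252 = 22.796 rad/s.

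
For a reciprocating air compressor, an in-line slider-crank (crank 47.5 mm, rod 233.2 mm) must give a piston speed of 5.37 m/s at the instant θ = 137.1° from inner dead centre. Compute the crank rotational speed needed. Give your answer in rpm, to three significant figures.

For an in-line slider-crank, |v_piston| = rω|sinθ|·[1 + r cosθ/√(L² − r² sin²θ)].
With r = 0.0475 m, L = 0.2332 m, θ = 137.1°: the bracketed kinematic factor |dx/dθ| = 0.027463 m.
ω = v/|dx/dθ| = 5.37/0.027463 = 195.54 rad/s.
N = 60ω/(2π) = 1867.3 rpm.

1870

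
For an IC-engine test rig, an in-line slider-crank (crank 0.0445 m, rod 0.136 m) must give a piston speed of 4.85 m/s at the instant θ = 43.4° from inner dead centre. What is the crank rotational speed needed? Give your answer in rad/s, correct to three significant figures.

For an in-line slider-crank, |v_piston| = rω|sinθ|·[1 + r cosθ/√(L² − r² sin²θ)].
With r = 0.0445 m, L = 0.136 m, θ = 43.4°: the bracketed kinematic factor |dx/dθ| = 0.038035 m.
ω = v/|dx/dθ| = 4.85/0.038035 = 127.51 rad/s.

128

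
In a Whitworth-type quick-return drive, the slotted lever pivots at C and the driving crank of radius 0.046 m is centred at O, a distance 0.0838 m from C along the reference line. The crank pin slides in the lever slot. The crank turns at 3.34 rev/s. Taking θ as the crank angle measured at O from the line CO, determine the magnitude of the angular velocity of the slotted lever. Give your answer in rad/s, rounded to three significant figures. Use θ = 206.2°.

12.7

ω = 20.99 rad/s (from 3.34 rev/s).
Crank pin A relative to C: A = (d + r cosθ, r sinθ); lever angle φ = atan2(r sinθ, d + r cosθ).
Differentiating tanφ: φ̇ = rω(d cosθ + r)/(d² + r² + 2dr cosθ).
d² + r² + 2dr cosθ = |CA|² = 0.00222094 m²;  d cosθ + r = -0.02919 m.
|ω_lever| = |0.046·20.99·-0.02919| / 0.00222094 = 12.688 rad/s.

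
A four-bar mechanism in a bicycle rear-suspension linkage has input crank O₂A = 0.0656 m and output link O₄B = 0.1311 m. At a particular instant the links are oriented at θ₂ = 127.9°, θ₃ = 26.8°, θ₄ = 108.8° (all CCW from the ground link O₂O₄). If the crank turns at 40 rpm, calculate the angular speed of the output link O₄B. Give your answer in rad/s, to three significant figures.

ω₂ = 4.189 rad/s (from 40 rpm).
Differentiating the loop-closure r₂e^{iθ₂}+r₃e^{iθ₃}=r₁+r₄e^{iθ₄} gives r₂ω₂e^{iθ₂}+r₃ω₃e^{iθ₃}=r₄ω₄e^{iθ₄}.
Eliminating the other unknown: ω₄ = r₂ω₂ sin(θ₂−θ₃) / [r₄ sin(θ₄−θ₃)].
Numerator sine = +0.98129; denominator sine = +0.99027.
Result = 0.0656·4.189·(+0.98129) / (0.1311·(+0.99027)) = +2.077 rad/s; magnitude 2.077 rad/s.

2.08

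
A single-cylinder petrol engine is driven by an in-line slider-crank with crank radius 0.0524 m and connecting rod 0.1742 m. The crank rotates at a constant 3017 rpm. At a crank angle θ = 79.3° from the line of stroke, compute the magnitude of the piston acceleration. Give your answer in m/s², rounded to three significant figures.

ω = 2π·3017/60 = 315.9 rad/s
x(θ) = r cosθ + √(L² − r² sin²θ); with ω constant, a = ω²·d²x/dθ².
d²x/dθ² = −r cosθ − r²(cos2θ)/√u − r⁴ sin²2θ/(4u^{3/2}),  u = L² − r² sin²θ = 0.0276945 m².
Substituting r = 0.0524 m, L = 0.1742 m, θ = 79.3°: d²x/dθ² = +0.0055784 m.
a = ω²·d²x/dθ² = (315.9)²·(+0.0055784) = +556.82 m/s²;  |a| = 556.82 m/s².

557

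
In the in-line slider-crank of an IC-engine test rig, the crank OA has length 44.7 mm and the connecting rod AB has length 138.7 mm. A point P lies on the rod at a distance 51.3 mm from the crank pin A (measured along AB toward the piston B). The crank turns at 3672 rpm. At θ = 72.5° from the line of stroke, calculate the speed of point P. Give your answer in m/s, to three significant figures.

17.3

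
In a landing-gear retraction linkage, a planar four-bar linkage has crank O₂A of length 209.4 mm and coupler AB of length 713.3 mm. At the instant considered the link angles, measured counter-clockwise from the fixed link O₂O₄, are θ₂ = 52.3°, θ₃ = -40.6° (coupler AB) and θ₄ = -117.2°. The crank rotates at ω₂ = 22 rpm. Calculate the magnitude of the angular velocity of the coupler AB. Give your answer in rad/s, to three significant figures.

ω₂ = 2.304 rad/s (from 22 rpm).
Differentiating the loop-closure r₂e^{iθ₂}+r₃e^{iθ₃}=r₁+r₄e^{iθ₄} gives r₂ω₂e^{iθ₂}+r₃ω₃e^{iθ₃}=r₄ω₄e^{iθ₄}.
Eliminating the other unknown: ω₃ = r₂ω₂ sin(θ₄−θ₂) / [r₃ sin(θ₃−θ₄)].
Numerator sine = -0.18224; denominator sine = +0.97278.
Result = 0.2094·2.304·(-0.18224) / (0.7133·(+0.97278)) = -0.1267 rad/s; magnitude 0.1267 rad/s.

0.127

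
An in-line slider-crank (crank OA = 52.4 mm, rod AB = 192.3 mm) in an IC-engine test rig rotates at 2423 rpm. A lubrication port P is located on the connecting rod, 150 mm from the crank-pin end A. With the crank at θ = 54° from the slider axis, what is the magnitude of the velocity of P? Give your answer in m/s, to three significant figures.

12.3

ω = 253.7 rad/s.  Crank-pin speed |V_A| = rω = 13.296 m/s, perpendicular to OA.
Rod angle: sinφ = −(r/L) sinθ ⇒ φ = -12.735°; ω_rod = −rω cosθ/√(L²−r²sin²θ) = -41.665 rad/s.
V_P = V_A + ω_rod × AP, with AP = 0.15 m along the rod.
Components: V_Px = −rω sinθ − a·ω_rod·sinφ = -12.134 m/s;  V_Py = rω cosθ + a·ω_rod·cosφ = +1.7191 m/s.
|V_P| = √(V_Px² + V_Py²) = 12.255 m/s.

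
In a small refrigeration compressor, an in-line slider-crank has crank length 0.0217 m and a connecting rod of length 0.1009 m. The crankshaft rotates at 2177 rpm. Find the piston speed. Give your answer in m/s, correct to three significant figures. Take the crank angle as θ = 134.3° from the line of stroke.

ω = 2π·2177/60 = 228 rad/s
For an in-line slider-crank, x = r cosθ + √(L² − r² sin²θ), so v = −rω sinθ·[1 + r cosθ/√(L² − r² sin²θ)].
With r = 0.0217 m, L = 0.1009 m, θ = 134.3°: √(L² − r² sin²θ) = 0.099698 m.
v = −0.0217·228·0.71569·[1 + 0.0217·-0.69842/0.099698] = -3.0023 m/s.
|v| = 3.0023 m/s.

3.00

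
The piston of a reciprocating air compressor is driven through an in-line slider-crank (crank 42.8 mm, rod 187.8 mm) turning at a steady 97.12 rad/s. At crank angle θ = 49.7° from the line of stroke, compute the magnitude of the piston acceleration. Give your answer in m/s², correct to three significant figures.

ω = 97.12 rad/s
x(θ) = r cosθ + √(L² − r² sin²θ); with ω constant, a = ω²·d²x/dθ².
d²x/dθ² = −r cosθ − r²(cos2θ)/√u − r⁴ sin²2θ/(4u^{3/2}),  u = L² − r² sin²θ = 0.0342033 m².
Substituting r = 0.0428 m, L = 0.1878 m, θ = 49.7°: d²x/dθ² = -0.026194 m.
a = ω²·d²x/dθ² = (97.12)²·(-0.026194) = -247.07 m/s²;  |a| = 247.07 m/s².

247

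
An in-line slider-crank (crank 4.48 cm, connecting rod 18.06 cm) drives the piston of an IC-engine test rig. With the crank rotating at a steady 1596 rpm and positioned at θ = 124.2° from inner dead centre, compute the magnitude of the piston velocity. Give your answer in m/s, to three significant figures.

5.31

ω = 2π·1596/60 = 167.1 rad/s
For an in-line slider-crank, x = r cosθ + √(L² − r² sin²θ), so v = −rω sinθ·[1 + r cosθ/√(L² − r² sin²θ)].
With r = 0.0448 m, L = 0.1806 m, θ = 124.2°: √(L² − r² sin²θ) = 0.17676 m.
v = −0.0448·167.1·0.82708·[1 + 0.0448·-0.56208/0.17676] = -5.3106 m/s.
|v| = 5.3106 m/s.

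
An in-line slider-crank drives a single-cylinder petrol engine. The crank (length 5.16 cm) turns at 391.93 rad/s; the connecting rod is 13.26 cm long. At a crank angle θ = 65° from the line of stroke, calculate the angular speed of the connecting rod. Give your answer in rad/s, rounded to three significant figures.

68.9

ω = 391.9 rad/s
The rod makes angle φ with the slider axis where L sinφ = r sinθ; differentiating, L cosφ·φ̇ = r ω cosθ.
L cosφ = √(L² − r² sin²θ) = 0.12408 m.
|ω_rod| = r ω |cosθ| / √(L² − r² sin²θ) = 0.0516·391.9·0.42262/0.12408 = 68.882 rad/s.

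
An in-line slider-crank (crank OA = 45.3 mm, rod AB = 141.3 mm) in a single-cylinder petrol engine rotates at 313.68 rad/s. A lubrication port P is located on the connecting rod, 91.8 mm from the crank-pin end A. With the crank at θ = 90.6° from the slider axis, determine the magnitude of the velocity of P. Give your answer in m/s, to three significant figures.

14.2

ω = 313.7 rad/s.  Crank-pin speed |V_A| = rω = 14.21 m/s, perpendicular to OA.
Rod angle: sinφ = −(r/L) sinθ ⇒ φ = -18.698°; ω_rod = −rω cosθ/√(L²−r²sin²θ) = +1.1118 rad/s.
V_P = V_A + ω_rod × AP, with AP = 0.0918 m along the rod.
Components: V_Px = −rω sinθ − a·ω_rod·sinφ = -14.176 m/s;  V_Py = rω cosθ + a·ω_rod·cosφ = -0.052128 m/s.
|V_P| = √(V_Px² + V_Py²) = 14.176 m/s.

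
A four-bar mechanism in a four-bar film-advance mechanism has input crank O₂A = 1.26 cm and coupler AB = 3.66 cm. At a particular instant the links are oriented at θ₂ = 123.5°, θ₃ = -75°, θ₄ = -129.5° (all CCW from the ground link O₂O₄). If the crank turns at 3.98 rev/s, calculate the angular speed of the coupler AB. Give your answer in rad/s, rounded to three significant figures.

ω₂ = 25.01 rad/s (from 3.98 rev/s).
Differentiating the loop-closure r₂e^{iθ₂}+r₃e^{iθ₃}=r₁+r₄e^{iθ₄} gives r₂ω₂e^{iθ₂}+r₃ω₃e^{iθ₃}=r₄ω₄e^{iθ₄}.
Eliminating the other unknown: ω₃ = r₂ω₂ sin(θ₄−θ₂) / [r₃ sin(θ₃−θ₄)].
Numerator sine = +0.95630; denominator sine = +0.81412.
Result = 0.0126·25.01·(+0.95630) / (0.0366·(+0.81412)) = +10.113 rad/s; magnitude 10.113 rad/s.

10.1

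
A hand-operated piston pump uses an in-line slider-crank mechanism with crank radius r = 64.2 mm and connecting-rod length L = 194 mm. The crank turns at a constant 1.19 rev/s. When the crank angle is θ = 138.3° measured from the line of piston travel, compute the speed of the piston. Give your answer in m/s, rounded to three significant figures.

0.238

ω = 2π·1.19 = 7.477 rad/s
For an in-line slider-crank, x = r cosθ + √(L² − r² sin²θ), so v = −rω sinθ·[1 + r cosθ/√(L² − r² sin²θ)].
With r = 0.0642 m, L = 0.194 m, θ = 138.3°: √(L² − r² sin²θ) = 0.18924 m.
v = −0.0642·7.477·0.66523·[1 + 0.0642·-0.74664/0.18924] = -0.23844 m/s.
|v| = 0.23844 m/s.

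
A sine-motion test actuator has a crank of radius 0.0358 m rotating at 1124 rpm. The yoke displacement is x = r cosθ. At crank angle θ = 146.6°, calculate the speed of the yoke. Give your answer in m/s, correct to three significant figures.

ω = 117.7 rad/s (from 1124 rpm).
x = r cosθ ⇒ ẋ = −rω sinθ.
|v| = rω|sinθ| = 0.0358·117.7·|sin 146.6°| = 2.3196 m/s.

2.32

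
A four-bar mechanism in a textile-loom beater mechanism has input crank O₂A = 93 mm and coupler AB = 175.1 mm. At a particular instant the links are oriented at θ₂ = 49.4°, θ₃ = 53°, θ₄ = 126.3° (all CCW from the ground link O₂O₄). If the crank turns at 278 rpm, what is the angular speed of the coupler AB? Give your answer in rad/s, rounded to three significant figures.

15.7

ω₂ = 29.11 rad/s (from 278 rpm).
Differentiating the loop-closure r₂e^{iθ₂}+r₃e^{iθ₃}=r₁+r₄e^{iθ₄} gives r₂ω₂e^{iθ₂}+r₃ω₃e^{iθ₃}=r₄ω₄e^{iθ₄}.
Eliminating the other unknown: ω₃ = r₂ω₂ sin(θ₄−θ₂) / [r₃ sin(θ₃−θ₄)].
Numerator sine = +0.97398; denominator sine = -0.95782.
Result = 0.093·29.11·(+0.97398) / (0.1751·(-0.95782)) = -15.723 rad/s; magnitude 15.723 rad/s.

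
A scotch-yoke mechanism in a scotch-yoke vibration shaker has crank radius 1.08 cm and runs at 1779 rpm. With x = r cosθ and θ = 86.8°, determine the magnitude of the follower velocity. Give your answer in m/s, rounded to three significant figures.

2.01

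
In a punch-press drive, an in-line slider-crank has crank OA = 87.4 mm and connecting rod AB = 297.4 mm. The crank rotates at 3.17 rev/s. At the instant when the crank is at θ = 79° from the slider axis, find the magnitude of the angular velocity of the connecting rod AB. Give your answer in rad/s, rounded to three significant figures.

1.17

ω = 19.92 rad/s (converted from 3.17 rev/s).
The rod makes angle φ with the slider axis where L sinφ = r sinθ; differentiating, L cosφ·φ̇ = r ω cosθ.
L cosφ = √(L² − r² sin²θ) = 0.28476 m.
|ω_rod| = r ω |cosθ| / √(L² − r² sin²θ) = 0.0874·19.92·0.19081/0.28476 = 1.1665 rad/s.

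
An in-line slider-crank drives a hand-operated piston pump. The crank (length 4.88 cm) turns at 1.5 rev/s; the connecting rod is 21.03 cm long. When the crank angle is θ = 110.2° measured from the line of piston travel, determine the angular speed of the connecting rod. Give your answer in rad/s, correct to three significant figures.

0.774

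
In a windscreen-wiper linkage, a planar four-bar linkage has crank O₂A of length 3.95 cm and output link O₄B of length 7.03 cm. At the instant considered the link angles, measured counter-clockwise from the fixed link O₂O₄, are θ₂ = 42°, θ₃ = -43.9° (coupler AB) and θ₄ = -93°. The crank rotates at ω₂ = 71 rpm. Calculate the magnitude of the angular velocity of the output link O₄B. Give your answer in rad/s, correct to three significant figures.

5.51

ω₂ = 7.435 rad/s (from 71 rpm).
Differentiating the loop-closure r₂e^{iθ₂}+r₃e^{iθ₃}=r₁+r₄e^{iθ₄} gives r₂ω₂e^{iθ₂}+r₃ω₃e^{iθ₃}=r₄ω₄e^{iθ₄}.
Eliminating the other unknown: ω₄ = r₂ω₂ sin(θ₂−θ₃) / [r₄ sin(θ₄−θ₃)].
Numerator sine = +0.99744; denominator sine = -0.75585.
Result = 0.0395·7.435·(+0.99744) / (0.0703·(-0.75585)) = -5.5129 rad/s; magnitude 5.5129 rad/s.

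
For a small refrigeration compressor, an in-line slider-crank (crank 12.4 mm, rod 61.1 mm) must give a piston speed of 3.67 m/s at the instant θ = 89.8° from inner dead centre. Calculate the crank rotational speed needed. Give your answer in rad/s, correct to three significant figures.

296

For an in-line slider-crank, |v_piston| = rω|sinθ|·[1 + r cosθ/√(L² − r² sin²θ)].
With r = 0.0124 m, L = 0.0611 m, θ = 89.8°: the bracketed kinematic factor |dx/dθ| = 0.012409 m.
ω = v/|dx/dθ| = 3.67/0.012409 = 295.76 rad/s.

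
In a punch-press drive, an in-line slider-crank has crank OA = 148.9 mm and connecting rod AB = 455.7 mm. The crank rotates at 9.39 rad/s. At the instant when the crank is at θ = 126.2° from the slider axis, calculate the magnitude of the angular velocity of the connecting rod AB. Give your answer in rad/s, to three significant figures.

1.88

ω = 9.39 rad/s
The rod makes angle φ with the slider axis where L sinφ = r sinθ; differentiating, L cosφ·φ̇ = r ω cosθ.
L cosφ = √(L² − r² sin²θ) = 0.43957 m.
|ω_rod| = r ω |cosθ| / √(L² − r² sin²θ) = 0.1489·9.39·0.59061/0.43957 = 1.8786 rad/s.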